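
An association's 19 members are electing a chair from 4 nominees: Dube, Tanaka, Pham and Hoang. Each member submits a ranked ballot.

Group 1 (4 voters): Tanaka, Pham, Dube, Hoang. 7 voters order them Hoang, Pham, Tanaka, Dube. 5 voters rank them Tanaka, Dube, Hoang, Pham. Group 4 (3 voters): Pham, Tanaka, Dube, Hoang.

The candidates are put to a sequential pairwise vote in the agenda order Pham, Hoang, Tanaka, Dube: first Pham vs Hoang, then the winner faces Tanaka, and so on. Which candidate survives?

Round 1: Pham vs Hoang — 7–12, Hoang advances.
Round 2: Hoang vs Tanaka — 7–12, Tanaka advances.
Round 3: Tanaka vs Dube — 19–0, Tanaka advances.
Tanaka survives the agenda.

Tanaka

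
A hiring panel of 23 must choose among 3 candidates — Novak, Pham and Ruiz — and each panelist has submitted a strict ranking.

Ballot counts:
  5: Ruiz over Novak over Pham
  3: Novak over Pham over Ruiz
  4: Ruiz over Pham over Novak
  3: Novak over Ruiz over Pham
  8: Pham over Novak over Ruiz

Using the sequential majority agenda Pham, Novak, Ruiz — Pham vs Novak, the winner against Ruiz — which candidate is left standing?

Ruiz

Round 1: Pham vs Novak — 12–11, Pham advances.
Round 2: Pham vs Ruiz — 11–12, Ruiz advances.
The agenda winner is Ruiz.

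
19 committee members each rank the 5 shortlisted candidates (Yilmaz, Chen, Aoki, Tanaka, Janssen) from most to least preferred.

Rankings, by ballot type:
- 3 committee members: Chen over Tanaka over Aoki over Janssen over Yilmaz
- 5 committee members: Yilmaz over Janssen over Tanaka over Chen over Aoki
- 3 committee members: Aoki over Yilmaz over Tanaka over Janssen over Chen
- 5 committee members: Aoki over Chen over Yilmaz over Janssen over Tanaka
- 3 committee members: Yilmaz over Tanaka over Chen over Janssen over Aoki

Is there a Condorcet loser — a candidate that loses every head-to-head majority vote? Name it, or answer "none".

Pairwise majorities:
Yilmaz vs Chen: Yilmaz, 11–8.
Yilmaz–Aoki: Aoki 11–8.
Yilmaz vs Tanaka: Yilmaz is ranked higher on 5+3+5+3 = 16 ballots, Tanaka on 3. Yilmaz wins 16–3.
Yilmaz vs Janssen: Yilmaz is ranked higher on 5+3+5+3 = 16 ballots, Janssen on 3. Yilmaz wins 16–3.
Chen vs Aoki: Chen wins 11–8.
Chen–Tanaka: Tanaka 11–8.
Chen vs Janssen: Chen wins 11–8.
Aoki vs Tanaka: 8 to 11, Tanaka.
Aoki vs Janssen: Aoki preferred on 3+3+5 = 11 ballots; Aoki wins 11–8.
Tanaka vs Janssen: Tanaka is ranked higher on 3+3+3 = 9 ballots, Janssen on 10. Janssen wins 10–9.
Every candidate wins at least one matchup (Yilmaz beats Chen; Chen beats Aoki; Aoki beats Yilmaz; Tanaka beats Chen; Janssen beats Tanaka), so there is no Condorcet loser.

none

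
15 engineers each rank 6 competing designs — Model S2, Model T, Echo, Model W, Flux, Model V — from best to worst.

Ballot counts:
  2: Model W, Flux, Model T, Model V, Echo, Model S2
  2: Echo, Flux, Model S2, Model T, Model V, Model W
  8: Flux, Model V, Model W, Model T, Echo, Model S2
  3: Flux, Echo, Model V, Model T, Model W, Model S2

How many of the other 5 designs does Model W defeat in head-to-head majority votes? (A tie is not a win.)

Model W against each rival (15 engineers):
Model W vs Model S2: 2+8+3 = 13 for Model W, 2 for Model S2 — Model W by 13–2.
Model W vs Model T: Model W wins 10–5.
Model W vs Echo: Model W wins 10–5.
Model W vs Flux: Flux, 13–2.
Model W vs Model V: 2 for Model W, 13 for Model V — Model V by 13–2.
Model W beats Model S2, Model T, Echo; loses to Flux, Model V — 3 pairwise wins.

3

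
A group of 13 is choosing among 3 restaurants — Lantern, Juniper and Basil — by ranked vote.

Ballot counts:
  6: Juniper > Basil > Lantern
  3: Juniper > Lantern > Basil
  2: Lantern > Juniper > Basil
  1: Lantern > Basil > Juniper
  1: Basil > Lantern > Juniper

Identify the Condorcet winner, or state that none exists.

Juniper

Head-to-head results (13 friends):
Lantern vs Juniper: Juniper, 9–4.
Lantern–Basil: Basil 7–6.
Juniper vs Basil: Juniper, 11–2.
Juniper defeats every rival head-to-head and is the Condorcet winner.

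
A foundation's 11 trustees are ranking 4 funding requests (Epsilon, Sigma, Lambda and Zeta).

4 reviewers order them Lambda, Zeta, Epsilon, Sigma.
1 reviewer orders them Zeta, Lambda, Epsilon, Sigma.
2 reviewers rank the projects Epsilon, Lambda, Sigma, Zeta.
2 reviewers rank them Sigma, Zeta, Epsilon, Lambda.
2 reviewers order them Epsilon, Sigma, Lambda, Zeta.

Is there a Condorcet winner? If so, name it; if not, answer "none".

Check each pair by majority over 11 ballots:
Epsilon vs Sigma: Epsilon, 9–2.
Epsilon–Lambda: Epsilon 6–5.
Epsilon–Zeta: Zeta 7–4.
Sigma vs Lambda: Lambda, 7–4.
Sigma vs Zeta: Sigma wins 6–5.
Lambda vs Zeta: Lambda, 8–3.
No project is unbeaten: Epsilon loses to Zeta; Sigma loses to Epsilon; Lambda loses to Epsilon; Zeta loses to Sigma. In particular Epsilon → Sigma → Zeta → Epsilon is a majority cycle — no Condorcet winner exists.

none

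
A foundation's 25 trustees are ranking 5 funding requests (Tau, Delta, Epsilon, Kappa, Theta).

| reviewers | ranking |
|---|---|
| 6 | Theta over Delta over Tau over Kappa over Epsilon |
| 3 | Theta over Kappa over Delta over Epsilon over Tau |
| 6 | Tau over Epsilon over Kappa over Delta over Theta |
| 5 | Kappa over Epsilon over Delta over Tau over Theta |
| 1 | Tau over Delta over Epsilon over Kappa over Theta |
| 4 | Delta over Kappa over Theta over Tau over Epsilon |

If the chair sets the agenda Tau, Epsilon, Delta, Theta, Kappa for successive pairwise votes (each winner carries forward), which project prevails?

Kappa

Round 1: Tau vs Epsilon — 17–8, Tau advances.
Round 2: Tau vs Delta — 7–18, Delta advances.
Round 3: Delta vs Theta — 16–9, Delta advances.
Round 4: Delta vs Kappa — 11–14, Kappa advances.
The agenda winner is Kappa.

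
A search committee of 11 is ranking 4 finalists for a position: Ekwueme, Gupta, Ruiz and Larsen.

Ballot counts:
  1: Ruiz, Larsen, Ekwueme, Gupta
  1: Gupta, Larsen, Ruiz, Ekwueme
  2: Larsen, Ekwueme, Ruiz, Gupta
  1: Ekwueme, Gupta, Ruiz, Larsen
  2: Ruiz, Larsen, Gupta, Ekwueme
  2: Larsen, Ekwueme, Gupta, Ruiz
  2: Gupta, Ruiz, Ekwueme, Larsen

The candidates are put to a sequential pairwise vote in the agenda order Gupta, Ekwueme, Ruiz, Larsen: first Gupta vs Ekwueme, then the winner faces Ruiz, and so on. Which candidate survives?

Round 1: Gupta vs Ekwueme — 5–6, Ekwueme advances.
Round 2: Ekwueme vs Ruiz — 5–6, Ruiz advances.
Round 3: Ruiz vs Larsen — 6–5, Ruiz advances.
Ruiz survives the agenda.

Ruiz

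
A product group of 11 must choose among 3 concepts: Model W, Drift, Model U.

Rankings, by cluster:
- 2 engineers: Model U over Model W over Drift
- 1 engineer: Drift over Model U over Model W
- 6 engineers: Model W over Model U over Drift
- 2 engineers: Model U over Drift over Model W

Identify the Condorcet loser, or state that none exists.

Drift

Pairwise majorities:
Model W vs Drift: 8 to 3, Model W.
Model W vs Model U: Model W wins 6–5.
Drift vs Model U: 1 for Drift, 10 for Model U — Model U by 10–1.
Drift is beaten in every head-to-head and is the Condorcet loser.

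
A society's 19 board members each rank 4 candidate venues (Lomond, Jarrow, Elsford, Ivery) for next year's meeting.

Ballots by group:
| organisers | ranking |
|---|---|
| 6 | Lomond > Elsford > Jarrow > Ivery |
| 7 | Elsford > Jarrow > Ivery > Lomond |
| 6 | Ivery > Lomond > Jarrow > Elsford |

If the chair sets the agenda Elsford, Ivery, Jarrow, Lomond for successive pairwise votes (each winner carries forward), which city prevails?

Round 1: Elsford vs Ivery — 13–6, Elsford advances.
Round 2: Elsford vs Jarrow — 13–6, Elsford advances.
Round 3: Elsford vs Lomond — 7–12, Lomond advances.
The agenda winner is Lomond.

Lomond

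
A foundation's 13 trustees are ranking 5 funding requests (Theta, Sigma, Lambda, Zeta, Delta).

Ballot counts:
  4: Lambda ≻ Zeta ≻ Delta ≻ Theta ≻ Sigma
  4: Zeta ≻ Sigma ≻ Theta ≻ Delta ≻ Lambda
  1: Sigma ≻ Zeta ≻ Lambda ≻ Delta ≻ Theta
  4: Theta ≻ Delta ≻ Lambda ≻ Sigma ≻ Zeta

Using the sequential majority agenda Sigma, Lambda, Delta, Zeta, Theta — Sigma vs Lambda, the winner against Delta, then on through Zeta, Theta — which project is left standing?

Zeta

Round 1: Sigma vs Lambda — 5–8, Lambda advances.
Round 2: Lambda vs Delta — 5–8, Delta advances.
Round 3: Delta vs Zeta — 4–9, Zeta advances.
Round 4: Zeta vs Theta — 9–4, Zeta advances.
Zeta survives the agenda.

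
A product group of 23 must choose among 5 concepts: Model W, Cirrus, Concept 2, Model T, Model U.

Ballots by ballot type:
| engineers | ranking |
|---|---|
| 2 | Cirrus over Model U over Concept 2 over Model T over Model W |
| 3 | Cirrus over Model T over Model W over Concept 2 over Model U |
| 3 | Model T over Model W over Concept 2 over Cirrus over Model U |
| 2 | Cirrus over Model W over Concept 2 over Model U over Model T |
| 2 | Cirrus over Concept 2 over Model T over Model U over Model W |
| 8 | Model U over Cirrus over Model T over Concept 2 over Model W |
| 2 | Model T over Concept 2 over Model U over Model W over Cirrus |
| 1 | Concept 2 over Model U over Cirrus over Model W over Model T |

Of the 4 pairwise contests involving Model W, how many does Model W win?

Model W against each rival (23 engineers):
Model W–Cirrus: Cirrus 18–5.
Model W vs Concept 2: Concept 2 wins 15–8.
Model W vs Model T: Model T, 20–3.
Model W–Model U: Model U 15–8.
Model W beats no one; loses to Cirrus, Concept 2, Model T, Model U — 0 pairwise wins.

0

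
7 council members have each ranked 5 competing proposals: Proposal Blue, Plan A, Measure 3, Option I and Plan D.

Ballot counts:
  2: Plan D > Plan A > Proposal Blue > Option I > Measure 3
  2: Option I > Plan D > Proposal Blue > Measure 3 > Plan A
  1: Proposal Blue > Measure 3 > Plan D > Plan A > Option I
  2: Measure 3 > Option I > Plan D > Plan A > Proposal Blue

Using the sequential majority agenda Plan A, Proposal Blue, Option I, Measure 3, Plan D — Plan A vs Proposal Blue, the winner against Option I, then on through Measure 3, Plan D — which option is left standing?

Option I

Round 1: Plan A vs Proposal Blue — 4–3, Plan A advances.
Round 2: Plan A vs Option I — 3–4, Option I advances.
Round 3: Option I vs Measure 3 — 4–3, Option I advances.
Round 4: Option I vs Plan D — 4–3, Option I advances.
Option I survives the agenda.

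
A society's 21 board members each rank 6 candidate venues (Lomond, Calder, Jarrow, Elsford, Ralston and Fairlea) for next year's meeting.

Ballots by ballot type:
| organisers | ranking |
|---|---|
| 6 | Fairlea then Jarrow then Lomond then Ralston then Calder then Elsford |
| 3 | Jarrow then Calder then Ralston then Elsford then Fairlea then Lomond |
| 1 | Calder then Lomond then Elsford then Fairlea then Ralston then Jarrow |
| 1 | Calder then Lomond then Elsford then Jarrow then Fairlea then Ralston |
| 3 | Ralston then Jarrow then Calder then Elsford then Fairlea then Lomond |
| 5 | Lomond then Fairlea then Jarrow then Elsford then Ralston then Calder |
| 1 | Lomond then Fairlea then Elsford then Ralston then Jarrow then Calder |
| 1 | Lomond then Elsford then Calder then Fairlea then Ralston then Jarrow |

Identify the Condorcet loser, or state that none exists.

Head-to-head results (21 organisers):
Lomond vs Calder: Lomond, 13–8.
Lomond vs Jarrow: Lomond is ranked higher on 1+1+5+1+1 = 9 ballots, Jarrow on 12. Jarrow wins 12–9.
Lomond vs Elsford: Lomond preferred on 6+1+1+5+1+1 = 15 ballots; Lomond wins 15–6.
Lomond vs Ralston: 6+1+1+5+1+1 = 15 for Lomond, 6 for Ralston — Lomond by 15–6.
Lomond vs Fairlea: Fairlea wins 12–9.
Calder–Jarrow: Jarrow 18–3.
Calder–Elsford: Calder 14–7.
Calder vs Ralston: Ralston, 15–6.
Calder–Fairlea: Fairlea 12–9.
Jarrow vs Elsford: Jarrow, 17–4.
Jarrow vs Ralston: Jarrow preferred on 6+3+1+5 = 15 ballots; Jarrow wins 15–6.
Jarrow vs Fairlea: Fairlea wins 14–7.
Elsford–Ralston: Ralston 12–9.
Elsford–Fairlea: Fairlea 12–9.
Ralston vs Fairlea: Ralston preferred on 3+3 = 6 ballots; Fairlea wins 15–6.
Elsford loses to every other city — it is the Condorcet loser.

Elsford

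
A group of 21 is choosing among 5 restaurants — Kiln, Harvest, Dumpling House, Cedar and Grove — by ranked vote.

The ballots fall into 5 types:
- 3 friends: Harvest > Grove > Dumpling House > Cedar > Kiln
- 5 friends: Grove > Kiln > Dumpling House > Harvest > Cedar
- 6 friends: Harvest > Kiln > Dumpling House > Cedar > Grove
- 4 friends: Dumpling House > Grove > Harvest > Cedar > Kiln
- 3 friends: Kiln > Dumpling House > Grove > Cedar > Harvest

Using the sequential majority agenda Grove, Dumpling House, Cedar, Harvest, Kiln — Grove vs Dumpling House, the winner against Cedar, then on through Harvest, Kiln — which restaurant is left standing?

Kiln

Round 1: Grove vs Dumpling House — 8–13, Dumpling House advances.
Round 2: Dumpling House vs Cedar — 21–0, Dumpling House advances.
Round 3: Dumpling House vs Harvest — 12–9, Dumpling House advances.
Round 4: Dumpling House vs Kiln — 7–14, Kiln advances.
The agenda winner is Kiln.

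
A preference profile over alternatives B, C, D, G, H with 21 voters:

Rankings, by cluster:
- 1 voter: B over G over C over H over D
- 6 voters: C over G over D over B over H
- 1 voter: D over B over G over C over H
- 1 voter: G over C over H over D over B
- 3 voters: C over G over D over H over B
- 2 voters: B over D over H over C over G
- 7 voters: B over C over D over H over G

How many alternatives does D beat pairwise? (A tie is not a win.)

2

D against each rival (21 voters):
D vs B: D preferred on 6+1+1+3 = 11 ballots; D wins 11–10.
D vs C: D is ranked higher on 1+2 = 3 ballots, C on 18. C wins 18–3.
D vs G: D preferred on 1+2+7 = 10 ballots; G wins 11–10.
D vs H: D, 19–2.
D beats B, H; loses to C, G — 2 pairwise wins.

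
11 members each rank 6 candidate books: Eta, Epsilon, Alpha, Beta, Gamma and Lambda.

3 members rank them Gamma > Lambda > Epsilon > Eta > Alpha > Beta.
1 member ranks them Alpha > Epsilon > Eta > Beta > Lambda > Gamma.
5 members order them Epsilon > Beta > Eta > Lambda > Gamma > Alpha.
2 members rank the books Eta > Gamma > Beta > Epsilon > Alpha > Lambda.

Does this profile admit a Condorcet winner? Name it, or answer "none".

Epsilon

Head-to-head results (11 members):
Eta–Epsilon: Epsilon 9–2.
Eta vs Alpha: Eta wins 10–1.
Eta–Beta: Eta 6–5.
Eta vs Gamma: Eta, 8–3.
Eta vs Lambda: Eta, 8–3.
Epsilon vs Alpha: Epsilon, 10–1.
Epsilon vs Beta: Epsilon wins 9–2.
Epsilon vs Gamma: Epsilon, 6–5.
Epsilon vs Lambda: Epsilon wins 8–3.
Alpha vs Beta: Beta, 7–4.
Alpha vs Gamma: Gamma wins 10–1.
Alpha–Lambda: Lambda 8–3.
Beta–Gamma: Beta 6–5.
Beta vs Lambda: Beta, 8–3.
Gamma–Lambda: Lambda 6–5.
Epsilon wins every pairwise contest, so Epsilon is the Condorcet winner.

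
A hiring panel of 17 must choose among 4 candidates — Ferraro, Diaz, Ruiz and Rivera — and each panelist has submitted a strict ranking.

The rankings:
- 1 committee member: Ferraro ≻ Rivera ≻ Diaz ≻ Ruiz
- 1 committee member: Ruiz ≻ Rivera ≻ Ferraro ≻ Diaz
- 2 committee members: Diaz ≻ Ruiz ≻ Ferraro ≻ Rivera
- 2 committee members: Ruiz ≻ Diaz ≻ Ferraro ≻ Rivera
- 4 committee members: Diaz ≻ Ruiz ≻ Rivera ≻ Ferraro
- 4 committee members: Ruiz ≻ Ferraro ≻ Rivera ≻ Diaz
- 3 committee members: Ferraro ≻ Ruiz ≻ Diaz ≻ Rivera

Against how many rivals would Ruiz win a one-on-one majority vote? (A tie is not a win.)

Ruiz against each rival (17 committee members):
Ruiz vs Ferraro: 13 to 4, Ruiz.
Ruiz vs Diaz: Ruiz is ranked higher on 1+2+4+3 = 10 ballots, Diaz on 7. Ruiz wins 10–7.
Ruiz vs Rivera: 1+2+2+4+4+3 = 16 for Ruiz, 1 for Rivera — Ruiz by 16–1.
Ruiz beats Ferraro, Diaz, Rivera — 3 pairwise wins.

3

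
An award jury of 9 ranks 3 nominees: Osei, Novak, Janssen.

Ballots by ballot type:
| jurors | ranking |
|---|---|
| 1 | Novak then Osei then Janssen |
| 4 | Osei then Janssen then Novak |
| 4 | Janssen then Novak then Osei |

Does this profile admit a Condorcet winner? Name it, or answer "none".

none

Head-to-head results (9 jurors):
Osei vs Novak: 4 for Osei, 5 for Novak — Novak by 5–4.
Osei vs Janssen: Osei wins 5–4.
Novak vs Janssen: Novak is ranked higher on 1 ballot, Janssen on 8. Janssen wins 8–1.
No nominee is unbeaten: Osei loses to Novak; Novak loses to Janssen; Janssen loses to Osei. In particular Osei > Janssen > Novak > Osei is a majority cycle — no Condorcet winner exists.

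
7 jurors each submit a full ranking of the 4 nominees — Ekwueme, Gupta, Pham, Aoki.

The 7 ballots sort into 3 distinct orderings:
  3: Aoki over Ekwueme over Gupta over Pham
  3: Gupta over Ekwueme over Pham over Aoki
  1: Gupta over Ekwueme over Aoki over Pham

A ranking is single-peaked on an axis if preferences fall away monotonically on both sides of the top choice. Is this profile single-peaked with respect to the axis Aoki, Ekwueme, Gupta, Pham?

Axis positions: Aoki=1, Ekwueme=2, Gupta=3, Pham=4.
Type 1 (peak Aoki at position 1): ranking walks positions 1-2-3-4, expanding outward from the peak — single-peaked.
Type 2 (peak Gupta at position 3): ranking walks positions 3-2-4-1, expanding outward from the peak — single-peaked.
Type 3 (peak Gupta at position 3): ranking walks positions 3-2-1-4, expanding outward from the peak — single-peaked.
Every ranking is single-peaked on this axis.

yes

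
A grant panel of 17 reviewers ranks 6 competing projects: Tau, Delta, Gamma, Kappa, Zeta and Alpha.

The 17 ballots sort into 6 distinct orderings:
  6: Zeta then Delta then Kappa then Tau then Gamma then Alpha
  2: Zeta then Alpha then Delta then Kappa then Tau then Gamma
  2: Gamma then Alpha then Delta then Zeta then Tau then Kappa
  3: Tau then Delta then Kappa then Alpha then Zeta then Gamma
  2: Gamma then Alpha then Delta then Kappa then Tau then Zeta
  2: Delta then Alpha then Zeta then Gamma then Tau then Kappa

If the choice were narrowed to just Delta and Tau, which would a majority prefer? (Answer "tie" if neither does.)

Delta

Ballots ranking Delta above Tau: 6 + 2 + 2 + 2 + 2 = 14.
Ballots ranking Tau above Delta: 17 − 14 = 3.
Delta wins the head-to-head 14–3.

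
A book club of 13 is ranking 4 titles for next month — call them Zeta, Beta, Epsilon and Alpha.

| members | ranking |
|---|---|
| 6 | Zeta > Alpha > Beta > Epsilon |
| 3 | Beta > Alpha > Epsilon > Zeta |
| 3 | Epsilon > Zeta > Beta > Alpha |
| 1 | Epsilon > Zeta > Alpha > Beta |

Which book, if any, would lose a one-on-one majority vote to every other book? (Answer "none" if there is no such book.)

Head-to-head results (13 members):
Zeta vs Beta: Zeta wins 10–3.
Zeta vs Epsilon: Zeta preferred on 6 ballots; Epsilon wins 7–6.
Zeta–Alpha: Zeta 10–3.
Beta–Epsilon: Beta 9–4.
Beta vs Alpha: Alpha wins 7–6.
Epsilon vs Alpha: Epsilon preferred on 3+1 = 4 ballots; Alpha wins 9–4.
No book is winless: Zeta beats Beta; Beta beats Epsilon; Epsilon beats Zeta; Alpha beats Beta. There is no Condorcet loser.

none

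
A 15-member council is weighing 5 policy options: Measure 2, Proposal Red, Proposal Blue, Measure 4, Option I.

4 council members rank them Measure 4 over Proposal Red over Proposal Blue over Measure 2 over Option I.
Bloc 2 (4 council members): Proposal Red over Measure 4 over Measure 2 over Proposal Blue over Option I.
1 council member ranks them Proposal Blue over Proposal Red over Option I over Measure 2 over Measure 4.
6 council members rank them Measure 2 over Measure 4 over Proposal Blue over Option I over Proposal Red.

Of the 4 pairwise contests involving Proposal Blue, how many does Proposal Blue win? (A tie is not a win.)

1

Proposal Blue against each rival (15 council members):
Proposal Blue–Measure 2: Measure 2 10–5.
Proposal Blue–Proposal Red: Proposal Red 8–7.
Proposal Blue vs Measure 4: 1 for Proposal Blue, 14 for Measure 4 — Measure 4 by 14–1.
Proposal Blue vs Option I: Proposal Blue, 15–0.
Proposal Blue beats Option I; loses to Measure 2, Proposal Red, Measure 4 — 1 pairwise win.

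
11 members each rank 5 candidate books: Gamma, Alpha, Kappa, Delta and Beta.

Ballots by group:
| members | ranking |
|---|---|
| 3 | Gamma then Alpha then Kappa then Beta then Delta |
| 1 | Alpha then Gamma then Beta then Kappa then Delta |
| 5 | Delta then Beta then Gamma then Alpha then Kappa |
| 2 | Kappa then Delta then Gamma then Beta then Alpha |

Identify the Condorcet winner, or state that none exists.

Head-to-head results (11 members):
Gamma vs Alpha: Gamma wins 10–1.
Gamma vs Kappa: Gamma, 9–2.
Gamma vs Delta: Delta wins 7–4.
Gamma vs Beta: Gamma wins 6–5.
Alpha–Kappa: Alpha 9–2.
Alpha–Delta: Delta 7–4.
Alpha–Beta: Beta 7–4.
Kappa–Delta: Kappa 6–5.
Kappa vs Beta: Beta wins 6–5.
Delta–Beta: Delta 7–4.
No book is unbeaten: Gamma loses to Delta; Alpha loses to Gamma; Kappa loses to Gamma; Delta loses to Kappa; Beta loses to Gamma. In particular Gamma beats Kappa beats Delta beats Gamma is a majority cycle — no Condorcet winner exists.

none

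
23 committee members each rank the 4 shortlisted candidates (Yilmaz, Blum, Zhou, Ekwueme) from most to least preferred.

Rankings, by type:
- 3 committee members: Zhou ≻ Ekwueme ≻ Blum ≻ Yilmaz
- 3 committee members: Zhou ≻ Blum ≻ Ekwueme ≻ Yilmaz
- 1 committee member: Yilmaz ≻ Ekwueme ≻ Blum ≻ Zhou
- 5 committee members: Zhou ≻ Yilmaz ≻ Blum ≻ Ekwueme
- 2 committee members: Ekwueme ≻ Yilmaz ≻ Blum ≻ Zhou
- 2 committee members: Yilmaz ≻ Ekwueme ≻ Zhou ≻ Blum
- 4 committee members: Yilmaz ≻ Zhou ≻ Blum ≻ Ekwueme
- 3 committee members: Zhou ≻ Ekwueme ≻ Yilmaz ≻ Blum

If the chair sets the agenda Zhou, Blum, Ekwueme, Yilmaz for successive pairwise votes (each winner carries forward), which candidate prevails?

Round 1: Zhou vs Blum — 20–3, Zhou advances.
Round 2: Zhou vs Ekwueme — 18–5, Zhou advances.
Round 3: Zhou vs Yilmaz — 14–9, Zhou advances.
Zhou survives the agenda.

Zhou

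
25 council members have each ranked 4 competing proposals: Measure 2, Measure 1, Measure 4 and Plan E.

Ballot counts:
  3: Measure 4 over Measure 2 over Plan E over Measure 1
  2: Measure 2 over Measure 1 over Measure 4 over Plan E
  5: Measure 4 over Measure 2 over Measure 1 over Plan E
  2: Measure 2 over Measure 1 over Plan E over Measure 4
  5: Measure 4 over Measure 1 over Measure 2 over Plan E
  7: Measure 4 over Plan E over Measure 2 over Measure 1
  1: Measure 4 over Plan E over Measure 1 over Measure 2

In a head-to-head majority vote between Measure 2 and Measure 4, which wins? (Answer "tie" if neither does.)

Ballots ranking Measure 2 above Measure 4: 2 + 2 = 4.
Ballots ranking Measure 4 above Measure 2: 25 − 4 = 21.
Measure 4 wins the head-to-head 21–4.

Measure 4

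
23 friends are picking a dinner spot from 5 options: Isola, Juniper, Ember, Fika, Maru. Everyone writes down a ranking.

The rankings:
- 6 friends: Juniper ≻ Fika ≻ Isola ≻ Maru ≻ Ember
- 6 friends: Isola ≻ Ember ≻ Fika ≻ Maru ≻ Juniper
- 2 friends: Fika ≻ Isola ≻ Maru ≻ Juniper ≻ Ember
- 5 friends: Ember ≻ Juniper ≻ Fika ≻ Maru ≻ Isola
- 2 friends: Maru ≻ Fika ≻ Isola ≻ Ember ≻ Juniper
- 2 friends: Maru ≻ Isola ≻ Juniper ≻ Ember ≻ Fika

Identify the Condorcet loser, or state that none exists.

Pairwise majorities:
Isola vs Juniper: Isola wins 12–11.
Isola–Ember: Isola 18–5.
Isola vs Fika: 6+2 = 8 for Isola, 15 for Fika — Fika by 15–8.
Isola vs Maru: Isola wins 14–9.
Juniper vs Ember: Ember, 13–10.
Juniper vs Fika: 13 to 10, Juniper.
Juniper vs Maru: Maru wins 12–11.
Ember vs Fika: 13 to 10, Ember.
Ember vs Maru: Ember preferred on 6+5 = 11 ballots; Maru wins 12–11.
Fika–Maru: Fika 19–4.
Each restaurant has at least one pairwise win (Isola beats Juniper; Juniper beats Fika; Ember beats Juniper; Fika beats Isola; Maru beats Juniper) — no Condorcet loser.

none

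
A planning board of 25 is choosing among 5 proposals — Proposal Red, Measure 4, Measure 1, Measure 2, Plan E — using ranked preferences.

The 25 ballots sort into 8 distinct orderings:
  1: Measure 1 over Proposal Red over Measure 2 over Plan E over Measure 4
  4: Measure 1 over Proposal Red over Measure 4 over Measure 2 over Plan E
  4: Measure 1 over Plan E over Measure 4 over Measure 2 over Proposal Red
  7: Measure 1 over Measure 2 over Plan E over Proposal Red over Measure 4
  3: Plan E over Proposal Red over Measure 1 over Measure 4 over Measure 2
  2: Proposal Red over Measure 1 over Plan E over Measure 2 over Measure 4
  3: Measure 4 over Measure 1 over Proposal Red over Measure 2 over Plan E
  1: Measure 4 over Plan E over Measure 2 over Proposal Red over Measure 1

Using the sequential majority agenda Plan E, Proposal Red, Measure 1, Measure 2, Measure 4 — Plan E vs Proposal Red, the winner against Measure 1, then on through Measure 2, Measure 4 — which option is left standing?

Measure 1

Round 1: Plan E vs Proposal Red — 15–10, Plan E advances.
Round 2: Plan E vs Measure 1 — 4–21, Measure 1 advances.
Round 3: Measure 1 vs Measure 2 — 24–1, Measure 1 advances.
Round 4: Measure 1 vs Measure 4 — 21–4, Measure 1 advances.
Measure 1 survives the agenda.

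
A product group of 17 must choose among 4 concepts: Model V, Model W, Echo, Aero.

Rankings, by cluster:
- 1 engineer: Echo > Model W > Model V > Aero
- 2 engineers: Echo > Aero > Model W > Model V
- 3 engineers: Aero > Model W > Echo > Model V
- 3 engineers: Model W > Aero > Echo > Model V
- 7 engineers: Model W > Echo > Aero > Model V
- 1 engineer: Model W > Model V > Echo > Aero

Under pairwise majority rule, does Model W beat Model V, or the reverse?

Model W

Ballots ranking Model W above Model V: 1 + 2 + 3 + 3 + 7 + 1 = 17.
Ballots ranking Model V above Model W: 17 − 17 = 0.
Model W wins the head-to-head 17–0.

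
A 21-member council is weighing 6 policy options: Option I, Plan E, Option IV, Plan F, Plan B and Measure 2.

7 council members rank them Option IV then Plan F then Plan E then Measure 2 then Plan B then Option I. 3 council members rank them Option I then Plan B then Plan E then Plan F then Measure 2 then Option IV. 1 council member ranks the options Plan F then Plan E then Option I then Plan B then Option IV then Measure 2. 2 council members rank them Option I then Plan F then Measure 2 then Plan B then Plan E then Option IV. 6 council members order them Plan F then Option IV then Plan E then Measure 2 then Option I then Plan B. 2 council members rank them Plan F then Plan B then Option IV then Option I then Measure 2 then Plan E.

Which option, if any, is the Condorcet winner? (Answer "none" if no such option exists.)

Plan F

Check each pair by majority over 21 ballots:
Option I vs Plan E: Plan E wins 14–7.
Option I–Option IV: Option IV 15–6.
Option I–Plan F: Plan F 16–5.
Option I vs Plan B: Option I wins 12–9.
Option I vs Measure 2: Measure 2, 13–8.
Plan E vs Option IV: Option IV, 15–6.
Plan E–Plan F: Plan F 18–3.
Plan E–Plan B: Plan E 14–7.
Plan E vs Measure 2: Plan E, 17–4.
Option IV vs Plan F: Plan F, 14–7.
Option IV–Plan B: Option IV 13–8.
Option IV vs Measure 2: Option IV, 16–5.
Plan F–Plan B: Plan F 18–3.
Plan F vs Measure 2: Plan F wins 21–0.
Plan B vs Measure 2: Measure 2 wins 15–6.
Plan F beats each of Option I, Plan E, Option IV, Plan B, Measure 2 — Plan F is the Condorcet winner.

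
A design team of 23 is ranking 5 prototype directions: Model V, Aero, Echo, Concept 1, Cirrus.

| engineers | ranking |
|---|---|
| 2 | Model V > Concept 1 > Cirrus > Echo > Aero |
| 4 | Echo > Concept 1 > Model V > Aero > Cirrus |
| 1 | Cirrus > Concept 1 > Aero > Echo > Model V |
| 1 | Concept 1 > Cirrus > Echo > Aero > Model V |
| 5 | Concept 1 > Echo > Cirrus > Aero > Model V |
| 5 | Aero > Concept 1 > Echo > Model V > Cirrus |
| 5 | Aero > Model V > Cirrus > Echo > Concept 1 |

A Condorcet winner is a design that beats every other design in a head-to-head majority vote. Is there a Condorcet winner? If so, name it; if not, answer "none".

Head-to-head results (23 engineers):
Model V vs Aero: 6 to 17, Aero.
Model V vs Echo: 7 to 16, Echo.
Model V vs Concept 1: 7 to 16, Concept 1.
Model V vs Cirrus: 2+4+5+5 = 16 for Model V, 7 for Cirrus — Model V by 16–7.
Aero vs Echo: 11 to 12, Echo.
Aero vs Concept 1: Aero is ranked higher on 5+5 = 10 ballots, Concept 1 on 13. Concept 1 wins 13–10.
Aero vs Cirrus: Aero is ranked higher on 4+5+5 = 14 ballots, Cirrus on 9. Aero wins 14–9.
Echo vs Concept 1: Echo is ranked higher on 4+5 = 9 ballots, Concept 1 on 14. Concept 1 wins 14–9.
Echo vs Cirrus: 4+5+5 = 14 for Echo, 9 for Cirrus — Echo by 14–9.
Concept 1 vs Cirrus: 2+4+1+5+5 = 17 for Concept 1, 6 for Cirrus — Concept 1 by 17–6.
Concept 1 beats each of Model V, Aero, Echo, Cirrus — Concept 1 is the Condorcet winner.

Concept 1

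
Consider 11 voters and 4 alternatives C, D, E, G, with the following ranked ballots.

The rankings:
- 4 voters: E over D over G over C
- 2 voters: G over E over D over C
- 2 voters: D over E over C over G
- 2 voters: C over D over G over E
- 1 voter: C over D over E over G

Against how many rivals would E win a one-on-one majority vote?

E against each rival (11 voters):
E vs C: 4+2+2 = 8 for E, 3 for C — E by 8–3.
E vs D: E preferred on 4+2 = 6 ballots; E wins 6–5.
E vs G: 4+2+1 = 7 for E, 4 for G — E by 7–4.
E beats C, D, G — 3 pairwise wins.

3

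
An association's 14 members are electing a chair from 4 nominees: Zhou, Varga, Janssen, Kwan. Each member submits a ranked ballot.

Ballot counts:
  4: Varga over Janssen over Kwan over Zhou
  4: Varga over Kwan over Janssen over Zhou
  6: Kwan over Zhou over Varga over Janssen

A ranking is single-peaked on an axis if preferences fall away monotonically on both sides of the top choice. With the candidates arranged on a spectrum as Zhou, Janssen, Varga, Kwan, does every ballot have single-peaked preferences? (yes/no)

no

Axis positions: Zhou=1, Janssen=2, Varga=3, Kwan=4.
Bloc 1 (peak Varga at position 3): ranking walks positions 3-2-4-1, expanding outward from the peak — single-peaked.
Bloc 2 (peak Varga at position 3): ranking walks positions 3-4-2-1, expanding outward from the peak — single-peaked.
Bloc 3: ranking walks positions 4-1-3-2; Zhou is ranked above Varga even though Varga lies between Zhou and the peak Kwan on the axis — preferences dip and rise again. Not single-peaked.
Bloc 3 violates single-peakedness, so the profile is not single-peaked on this axis.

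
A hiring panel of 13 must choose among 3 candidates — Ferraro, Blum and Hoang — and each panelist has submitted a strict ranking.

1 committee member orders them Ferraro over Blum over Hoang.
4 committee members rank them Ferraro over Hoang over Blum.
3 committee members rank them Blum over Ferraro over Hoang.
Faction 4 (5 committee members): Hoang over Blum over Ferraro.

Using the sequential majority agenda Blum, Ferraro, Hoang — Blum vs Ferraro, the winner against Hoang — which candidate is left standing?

Hoang

Round 1: Blum vs Ferraro — 8–5, Blum advances.
Round 2: Blum vs Hoang — 4–9, Hoang advances.
Hoang survives the agenda.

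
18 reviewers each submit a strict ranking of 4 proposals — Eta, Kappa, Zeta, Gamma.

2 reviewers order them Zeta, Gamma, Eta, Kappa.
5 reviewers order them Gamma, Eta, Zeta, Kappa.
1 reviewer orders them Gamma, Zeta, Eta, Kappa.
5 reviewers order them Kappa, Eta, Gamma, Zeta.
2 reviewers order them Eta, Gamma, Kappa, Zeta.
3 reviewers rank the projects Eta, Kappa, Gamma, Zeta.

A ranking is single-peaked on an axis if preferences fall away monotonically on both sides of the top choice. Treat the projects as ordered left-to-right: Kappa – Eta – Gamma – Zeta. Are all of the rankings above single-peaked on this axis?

Axis positions: Kappa=1, Eta=2, Gamma=3, Zeta=4.
Cluster 1 (peak Zeta at position 4): ranking walks positions 4-3-2-1, expanding outward from the peak — single-peaked.
Cluster 2 (peak Gamma at position 3): ranking walks positions 3-2-4-1, expanding outward from the peak — single-peaked.
Cluster 3 (peak Gamma at position 3): ranking walks positions 3-4-2-1, expanding outward from the peak — single-peaked.
Cluster 4 (peak Kappa at position 1): ranking walks positions 1-2-3-4, expanding outward from the peak — single-peaked.
Cluster 5 (peak Eta at position 2): ranking walks positions 2-3-1-4, expanding outward from the peak — single-peaked.
Cluster 6 (peak Eta at position 2): ranking walks positions 2-1-3-4, expanding outward from the peak — single-peaked.
Every ranking is single-peaked on this axis.

yes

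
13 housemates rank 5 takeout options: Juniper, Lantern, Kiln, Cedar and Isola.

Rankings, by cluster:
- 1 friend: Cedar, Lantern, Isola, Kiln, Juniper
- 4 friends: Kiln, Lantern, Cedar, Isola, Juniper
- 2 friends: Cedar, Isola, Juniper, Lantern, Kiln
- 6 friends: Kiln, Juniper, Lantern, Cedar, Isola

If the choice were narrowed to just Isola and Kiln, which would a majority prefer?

Kiln

Ballots ranking Isola above Kiln: 1 + 2 = 3.
Ballots ranking Kiln above Isola: 13 − 3 = 10.
Kiln wins the head-to-head 10–3.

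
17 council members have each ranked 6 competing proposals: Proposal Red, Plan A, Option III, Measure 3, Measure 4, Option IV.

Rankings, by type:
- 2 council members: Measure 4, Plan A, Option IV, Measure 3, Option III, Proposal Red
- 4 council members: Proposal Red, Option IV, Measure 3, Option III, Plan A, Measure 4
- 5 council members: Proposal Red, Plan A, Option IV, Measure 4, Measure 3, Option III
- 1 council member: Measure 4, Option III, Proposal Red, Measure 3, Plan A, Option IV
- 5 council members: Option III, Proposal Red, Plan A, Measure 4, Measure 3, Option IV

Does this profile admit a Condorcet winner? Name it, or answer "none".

Check each pair by majority over 17 ballots:
Proposal Red vs Plan A: 15 to 2, Proposal Red.
Proposal Red vs Option III: Proposal Red is ranked higher on 4+5 = 9 ballots, Option III on 8. Proposal Red wins 9–8.
Proposal Red vs Measure 3: 15 to 2, Proposal Red.
Proposal Red vs Measure 4: 14 to 3, Proposal Red.
Proposal Red vs Option IV: 4+5+1+5 = 15 for Proposal Red, 2 for Option IV — Proposal Red by 15–2.
Plan A vs Option III: Plan A is ranked higher on 2+5 = 7 ballots, Option III on 10. Option III wins 10–7.
Plan A vs Measure 3: Plan A is ranked higher on 2+5+5 = 12 ballots, Measure 3 on 5. Plan A wins 12–5.
Plan A vs Measure 4: 14 to 3, Plan A.
Plan A vs Option IV: Plan A preferred on 2+5+1+5 = 13 ballots; Plan A wins 13–4.
Option III vs Measure 3: Option III preferred on 1+5 = 6 ballots; Measure 3 wins 11–6.
Option III vs Measure 4: 9 to 8, Option III.
Option III vs Option IV: Option III is ranked higher on 1+5 = 6 ballots, Option IV on 11. Option IV wins 11–6.
Measure 3 vs Measure 4: Measure 3 preferred on 4 ballots; Measure 4 wins 13–4.
Measure 3 vs Option IV: 6 to 11, Option IV.
Measure 4 vs Option IV: Measure 4 is ranked higher on 2+1+5 = 8 ballots, Option IV on 9. Option IV wins 9–8.
Proposal Red wins every pairwise contest, so Proposal Red is the Condorcet winner.

Proposal Red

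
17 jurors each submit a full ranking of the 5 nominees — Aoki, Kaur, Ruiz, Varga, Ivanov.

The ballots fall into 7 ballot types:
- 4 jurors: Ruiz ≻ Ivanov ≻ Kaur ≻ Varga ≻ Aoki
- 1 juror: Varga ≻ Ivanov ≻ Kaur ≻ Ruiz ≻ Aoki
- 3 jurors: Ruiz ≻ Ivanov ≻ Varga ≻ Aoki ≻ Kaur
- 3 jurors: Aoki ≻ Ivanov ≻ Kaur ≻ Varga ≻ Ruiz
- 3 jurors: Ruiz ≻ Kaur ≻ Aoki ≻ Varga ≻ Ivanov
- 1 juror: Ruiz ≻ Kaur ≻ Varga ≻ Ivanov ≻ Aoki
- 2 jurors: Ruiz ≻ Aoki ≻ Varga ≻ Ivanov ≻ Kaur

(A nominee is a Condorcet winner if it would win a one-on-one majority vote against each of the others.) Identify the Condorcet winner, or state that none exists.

Ruiz

Head-to-head results (17 jurors):
Aoki vs Kaur: 8 to 9, Kaur.
Aoki vs Ruiz: Ruiz wins 14–3.
Aoki vs Varga: Varga, 9–8.
Aoki vs Ivanov: 3+3+2 = 8 for Aoki, 9 for Ivanov — Ivanov by 9–8.
Kaur vs Ruiz: 4 to 13, Ruiz.
Kaur–Varga: Kaur 11–6.
Kaur vs Ivanov: Ivanov, 13–4.
Ruiz vs Varga: Ruiz wins 13–4.
Ruiz–Ivanov: Ruiz 13–4.
Varga–Ivanov: Ivanov 10–7.
Only Ruiz has no losses; Ruiz is the Condorcet winner.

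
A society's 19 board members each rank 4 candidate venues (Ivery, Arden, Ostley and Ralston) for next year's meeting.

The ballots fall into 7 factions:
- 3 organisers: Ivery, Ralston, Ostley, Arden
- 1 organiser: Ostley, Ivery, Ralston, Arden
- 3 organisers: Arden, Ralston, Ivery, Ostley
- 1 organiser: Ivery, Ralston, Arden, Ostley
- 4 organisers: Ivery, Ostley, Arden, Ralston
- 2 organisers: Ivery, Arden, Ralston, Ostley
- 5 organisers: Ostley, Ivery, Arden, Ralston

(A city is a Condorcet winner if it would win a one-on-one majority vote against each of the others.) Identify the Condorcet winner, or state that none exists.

Ivery

Pairwise majorities:
Ivery–Arden: Ivery 16–3.
Ivery vs Ostley: 13 to 6, Ivery.
Ivery vs Ralston: Ivery, 16–3.
Arden vs Ostley: 3+1+2 = 6 for Arden, 13 for Ostley — Ostley by 13–6.
Arden vs Ralston: Arden wins 14–5.
Ostley–Ralston: Ostley 10–9.
Ivery wins every pairwise contest, so Ivery is the Condorcet winner.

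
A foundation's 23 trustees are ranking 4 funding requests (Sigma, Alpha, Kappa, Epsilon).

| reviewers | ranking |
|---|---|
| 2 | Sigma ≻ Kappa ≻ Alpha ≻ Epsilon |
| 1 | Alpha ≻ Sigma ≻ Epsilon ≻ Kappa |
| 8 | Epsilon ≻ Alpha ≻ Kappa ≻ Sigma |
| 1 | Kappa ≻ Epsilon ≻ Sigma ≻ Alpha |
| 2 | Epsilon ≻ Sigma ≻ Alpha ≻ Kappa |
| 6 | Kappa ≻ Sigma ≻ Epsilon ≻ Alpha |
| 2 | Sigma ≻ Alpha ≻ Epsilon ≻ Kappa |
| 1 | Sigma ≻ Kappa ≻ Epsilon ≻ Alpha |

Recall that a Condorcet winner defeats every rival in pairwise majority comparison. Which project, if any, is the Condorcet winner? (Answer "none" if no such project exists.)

none

Check each pair by majority over 23 ballots:
Sigma vs Alpha: Sigma wins 14–9.
Sigma–Kappa: Kappa 15–8.
Sigma vs Epsilon: 12 to 11, Sigma.
Alpha vs Kappa: Alpha is ranked higher on 1+8+2+2 = 13 ballots, Kappa on 10. Alpha wins 13–10.
Alpha vs Epsilon: Alpha is ranked higher on 2+1+2 = 5 ballots, Epsilon on 18. Epsilon wins 18–5.
Kappa vs Epsilon: Epsilon, 13–10.
No project is unbeaten: Sigma loses to Kappa; Alpha loses to Sigma; Kappa loses to Alpha; Epsilon loses to Sigma. In particular Sigma beats Alpha beats Kappa beats Sigma is a majority cycle — no Condorcet winner exists.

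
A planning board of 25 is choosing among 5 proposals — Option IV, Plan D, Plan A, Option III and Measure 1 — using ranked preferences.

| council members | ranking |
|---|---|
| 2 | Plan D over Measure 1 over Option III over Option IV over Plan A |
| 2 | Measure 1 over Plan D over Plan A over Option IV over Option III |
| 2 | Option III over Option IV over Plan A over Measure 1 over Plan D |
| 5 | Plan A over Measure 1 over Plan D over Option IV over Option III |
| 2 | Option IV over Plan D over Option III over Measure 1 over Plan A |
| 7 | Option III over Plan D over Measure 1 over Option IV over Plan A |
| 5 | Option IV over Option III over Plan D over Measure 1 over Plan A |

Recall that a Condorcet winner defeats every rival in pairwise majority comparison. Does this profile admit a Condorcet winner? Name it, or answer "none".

Pairwise majorities:
Option IV–Plan D: Plan D 16–9.
Option IV vs Plan A: Option IV wins 18–7.
Option IV–Option III: Option IV 14–11.
Option IV vs Measure 1: Measure 1, 16–9.
Plan D vs Plan A: Plan D, 18–7.
Plan D vs Option III: Option III, 14–11.
Plan D–Measure 1: Plan D 16–9.
Plan A vs Option III: Option III wins 18–7.
Plan A vs Measure 1: Measure 1 wins 18–7.
Option III vs Measure 1: Option III, 16–9.
No option is unbeaten: Option IV loses to Plan D; Plan D loses to Option III; Plan A loses to Option IV; Option III loses to Option IV; Measure 1 loses to Plan D. In particular Option IV > Option III > Plan D > Option IV is a majority cycle — no Condorcet winner exists.

none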